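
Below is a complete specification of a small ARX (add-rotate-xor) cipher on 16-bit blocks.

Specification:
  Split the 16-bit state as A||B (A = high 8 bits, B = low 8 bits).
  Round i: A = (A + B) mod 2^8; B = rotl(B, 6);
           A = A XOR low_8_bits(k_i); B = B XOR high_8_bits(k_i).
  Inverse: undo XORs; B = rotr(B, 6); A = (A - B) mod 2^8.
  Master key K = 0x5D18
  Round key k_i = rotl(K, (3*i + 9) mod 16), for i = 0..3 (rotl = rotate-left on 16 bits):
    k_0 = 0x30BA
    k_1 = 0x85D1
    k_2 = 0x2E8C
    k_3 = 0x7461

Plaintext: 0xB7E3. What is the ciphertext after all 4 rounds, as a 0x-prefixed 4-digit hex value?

0x5E84

s_0 = plaintext = 0xB7E3
s_1 = Round(s_0, k_0) = 0x20C8
s_2 = Round(s_1, k_1) = 0x39B7
s_3 = Round(s_2, k_2) = 0x7CC3
s_4 = Round(s_3, k_3) = 0x5E84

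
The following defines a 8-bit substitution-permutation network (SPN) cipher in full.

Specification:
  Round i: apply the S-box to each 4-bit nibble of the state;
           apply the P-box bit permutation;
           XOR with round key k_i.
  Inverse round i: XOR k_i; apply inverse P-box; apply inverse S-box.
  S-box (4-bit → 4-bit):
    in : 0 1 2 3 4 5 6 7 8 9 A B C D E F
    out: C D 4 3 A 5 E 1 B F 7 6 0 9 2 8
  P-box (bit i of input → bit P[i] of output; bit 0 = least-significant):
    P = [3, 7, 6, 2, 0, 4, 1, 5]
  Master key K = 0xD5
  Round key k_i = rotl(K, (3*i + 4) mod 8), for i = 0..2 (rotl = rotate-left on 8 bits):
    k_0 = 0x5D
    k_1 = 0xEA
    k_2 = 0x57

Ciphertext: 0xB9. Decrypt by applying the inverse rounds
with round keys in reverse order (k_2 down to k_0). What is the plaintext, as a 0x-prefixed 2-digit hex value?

0x20

s_0 = ciphertext = 0xB9
s_1 = InvRound(s_0, k_2) = 0x09
s_2 = InvRound(s_1, k_1) = 0x1B
s_3 = InvRound(s_2, k_0) = 0x20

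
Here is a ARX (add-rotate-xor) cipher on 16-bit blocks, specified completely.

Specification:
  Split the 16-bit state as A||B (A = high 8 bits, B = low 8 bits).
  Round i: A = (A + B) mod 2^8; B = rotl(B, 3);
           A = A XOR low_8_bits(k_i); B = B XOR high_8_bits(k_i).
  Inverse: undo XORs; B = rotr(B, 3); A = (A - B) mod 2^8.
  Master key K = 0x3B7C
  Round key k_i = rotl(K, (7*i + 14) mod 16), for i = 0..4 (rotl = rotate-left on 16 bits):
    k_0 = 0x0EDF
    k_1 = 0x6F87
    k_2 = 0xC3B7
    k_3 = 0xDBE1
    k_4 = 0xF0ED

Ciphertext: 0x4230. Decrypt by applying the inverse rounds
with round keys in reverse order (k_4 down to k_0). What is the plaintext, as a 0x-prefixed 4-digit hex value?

0xECA1

s_0 = ciphertext = 0x4230
s_1 = InvRound(s_0, k_4) = 0x9718
s_2 = InvRound(s_1, k_3) = 0xFE78
s_3 = InvRound(s_2, k_2) = 0xD277
s_4 = InvRound(s_3, k_1) = 0x5203
s_5 = InvRound(s_4, k_0) = 0xECA1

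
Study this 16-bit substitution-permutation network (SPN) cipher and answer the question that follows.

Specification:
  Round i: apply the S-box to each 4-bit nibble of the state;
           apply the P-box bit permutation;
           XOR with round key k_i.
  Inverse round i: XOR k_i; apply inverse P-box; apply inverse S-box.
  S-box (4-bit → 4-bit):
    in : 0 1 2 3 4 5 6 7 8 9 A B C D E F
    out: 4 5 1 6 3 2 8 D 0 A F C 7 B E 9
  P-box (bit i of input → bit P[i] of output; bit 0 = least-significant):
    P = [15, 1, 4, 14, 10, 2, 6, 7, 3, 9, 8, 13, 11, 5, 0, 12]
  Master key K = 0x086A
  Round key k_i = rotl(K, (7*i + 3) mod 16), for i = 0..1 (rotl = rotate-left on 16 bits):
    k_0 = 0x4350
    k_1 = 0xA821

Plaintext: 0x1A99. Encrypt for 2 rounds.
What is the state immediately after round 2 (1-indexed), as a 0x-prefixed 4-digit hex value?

0x64A5

s_0 = plaintext = 0x1A99
s_1 = Round(s_0, k_0) = 0x28DF
s_2 = Round(s_1, k_1) = 0x64A5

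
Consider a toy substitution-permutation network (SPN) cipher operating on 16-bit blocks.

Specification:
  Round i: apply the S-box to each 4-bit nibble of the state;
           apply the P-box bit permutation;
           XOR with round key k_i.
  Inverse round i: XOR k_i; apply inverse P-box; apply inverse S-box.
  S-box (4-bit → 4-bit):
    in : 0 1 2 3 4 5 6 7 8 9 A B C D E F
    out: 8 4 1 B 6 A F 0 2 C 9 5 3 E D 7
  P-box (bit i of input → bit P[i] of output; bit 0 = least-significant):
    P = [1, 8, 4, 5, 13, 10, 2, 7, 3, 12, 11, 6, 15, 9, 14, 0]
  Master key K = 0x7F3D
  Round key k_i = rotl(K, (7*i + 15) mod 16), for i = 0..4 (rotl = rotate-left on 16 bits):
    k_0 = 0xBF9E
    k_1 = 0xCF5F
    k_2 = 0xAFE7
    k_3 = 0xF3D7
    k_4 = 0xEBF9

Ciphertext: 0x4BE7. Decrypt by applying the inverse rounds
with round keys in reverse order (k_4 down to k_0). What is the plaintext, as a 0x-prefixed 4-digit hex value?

s_0 = ciphertext = 0x4BE7
s_1 = InvRound(s_0, k_4) = 0x22BB
s_2 = InvRound(s_1, k_3) = 0xB315
s_3 = InvRound(s_2, k_2) = 0x7D5E
s_4 = InvRound(s_3, k_1) = 0x3827
s_5 = InvRound(s_4, k_0) = 0x325D

0x325D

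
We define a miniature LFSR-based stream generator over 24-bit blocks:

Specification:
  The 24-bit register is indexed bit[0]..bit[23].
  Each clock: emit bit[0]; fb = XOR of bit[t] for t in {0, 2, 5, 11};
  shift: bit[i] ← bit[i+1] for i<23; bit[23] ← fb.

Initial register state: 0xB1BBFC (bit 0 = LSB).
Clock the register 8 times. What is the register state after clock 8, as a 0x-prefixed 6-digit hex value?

reg_0 = 0xB1BBFC
clock 1: out=0, reg = 0xD8DDFE
clock 2: out=0, reg = 0xEC6EFF
clock 3: out=1, reg = 0x76377F
clock 4: out=1, reg = 0xBB1BBF
clock 5: out=1, reg = 0x5D8DDF
clock 6: out=1, reg = 0xAEC6EF
clock 7: out=1, reg = 0xD76377
clock 8: out=1, reg = 0xEBB1BB

0xEBB1BB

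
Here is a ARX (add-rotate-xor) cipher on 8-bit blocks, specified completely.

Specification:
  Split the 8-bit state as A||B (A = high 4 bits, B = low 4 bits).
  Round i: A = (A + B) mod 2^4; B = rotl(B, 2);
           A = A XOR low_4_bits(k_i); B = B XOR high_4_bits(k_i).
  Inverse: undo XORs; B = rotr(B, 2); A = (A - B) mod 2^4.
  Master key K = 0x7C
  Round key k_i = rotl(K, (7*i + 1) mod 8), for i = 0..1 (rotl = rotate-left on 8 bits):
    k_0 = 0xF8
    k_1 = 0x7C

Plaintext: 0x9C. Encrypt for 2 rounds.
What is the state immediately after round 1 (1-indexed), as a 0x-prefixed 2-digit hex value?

s_0 = plaintext = 0x9C
s_1 = Round(s_0, k_0) = 0xDC
s_2 = Round(s_1, k_1) = 0x54

0xDC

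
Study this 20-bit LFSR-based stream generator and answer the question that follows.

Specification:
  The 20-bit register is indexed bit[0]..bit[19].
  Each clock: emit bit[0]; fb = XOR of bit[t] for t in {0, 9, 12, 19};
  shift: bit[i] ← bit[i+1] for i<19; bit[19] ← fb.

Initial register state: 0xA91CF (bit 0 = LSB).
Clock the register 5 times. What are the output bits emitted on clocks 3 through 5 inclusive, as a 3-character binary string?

reg_0 = 0xA91CF
clock 1: out=1, reg = 0xD48E7
clock 2: out=1, reg = 0x6A473
clock 3: out=1, reg = 0xB5239
clock 4: out=1, reg = 0x5A91C
clock 5: out=0, reg = 0x2D48E

110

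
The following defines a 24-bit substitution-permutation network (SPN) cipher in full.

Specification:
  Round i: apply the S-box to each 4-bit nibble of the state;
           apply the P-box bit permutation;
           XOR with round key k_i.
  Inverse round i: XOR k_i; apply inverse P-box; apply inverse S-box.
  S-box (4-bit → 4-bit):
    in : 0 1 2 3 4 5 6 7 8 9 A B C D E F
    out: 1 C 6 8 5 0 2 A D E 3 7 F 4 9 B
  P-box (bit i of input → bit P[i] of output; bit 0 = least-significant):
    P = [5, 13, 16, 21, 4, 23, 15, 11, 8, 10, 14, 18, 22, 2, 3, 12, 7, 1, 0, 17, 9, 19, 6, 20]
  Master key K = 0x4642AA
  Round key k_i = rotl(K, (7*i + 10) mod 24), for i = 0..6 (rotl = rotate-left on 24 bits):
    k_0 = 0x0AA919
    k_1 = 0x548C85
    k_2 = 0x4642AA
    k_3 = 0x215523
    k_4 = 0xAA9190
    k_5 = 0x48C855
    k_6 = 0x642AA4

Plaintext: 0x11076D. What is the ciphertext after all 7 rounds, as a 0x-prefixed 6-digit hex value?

0xF59C4A

s_0 = plaintext = 0x11076D
s_1 = Round(s_0, k_0) = 0xDDAD58
s_2 = Round(s_1, k_1) = 0x35CCE0
s_3 = Round(s_2, k_2) = 0x121F96
s_4 = Round(s_3, k_3) = 0xB5E868
s_5 = Round(s_4, k_4) = 0x47C2F0
s_6 = Round(s_5, k_5) = 0x8A962B
s_7 = Round(s_6, k_6) = 0xF59C4A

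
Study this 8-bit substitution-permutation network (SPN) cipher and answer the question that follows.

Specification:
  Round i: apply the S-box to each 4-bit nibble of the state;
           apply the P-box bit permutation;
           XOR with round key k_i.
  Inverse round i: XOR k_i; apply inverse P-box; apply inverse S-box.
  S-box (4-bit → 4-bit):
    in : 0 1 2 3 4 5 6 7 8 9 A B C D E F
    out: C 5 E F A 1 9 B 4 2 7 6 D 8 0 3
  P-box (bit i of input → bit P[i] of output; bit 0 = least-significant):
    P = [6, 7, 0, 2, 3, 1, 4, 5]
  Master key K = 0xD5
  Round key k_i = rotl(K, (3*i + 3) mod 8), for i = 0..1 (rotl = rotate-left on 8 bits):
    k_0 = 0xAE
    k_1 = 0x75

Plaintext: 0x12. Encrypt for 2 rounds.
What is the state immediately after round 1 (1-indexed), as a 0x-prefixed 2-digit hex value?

0x33

s_0 = plaintext = 0x12
s_1 = Round(s_0, k_0) = 0x33
s_2 = Round(s_1, k_1) = 0x8A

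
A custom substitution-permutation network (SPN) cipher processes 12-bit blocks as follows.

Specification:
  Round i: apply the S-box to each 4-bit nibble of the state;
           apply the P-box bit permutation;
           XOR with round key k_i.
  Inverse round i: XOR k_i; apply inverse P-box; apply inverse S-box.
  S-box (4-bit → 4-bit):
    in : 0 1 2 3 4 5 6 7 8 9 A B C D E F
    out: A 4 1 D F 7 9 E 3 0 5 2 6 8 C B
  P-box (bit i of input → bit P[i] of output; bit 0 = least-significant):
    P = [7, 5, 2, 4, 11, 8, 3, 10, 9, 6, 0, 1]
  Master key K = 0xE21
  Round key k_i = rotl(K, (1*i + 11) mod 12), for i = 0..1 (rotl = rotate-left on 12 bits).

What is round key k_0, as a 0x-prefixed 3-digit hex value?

0xF10

K = 0xE21
k_0 = rotl(K, (1*0+11) mod 12) = rotl(K, 11) = 0xF10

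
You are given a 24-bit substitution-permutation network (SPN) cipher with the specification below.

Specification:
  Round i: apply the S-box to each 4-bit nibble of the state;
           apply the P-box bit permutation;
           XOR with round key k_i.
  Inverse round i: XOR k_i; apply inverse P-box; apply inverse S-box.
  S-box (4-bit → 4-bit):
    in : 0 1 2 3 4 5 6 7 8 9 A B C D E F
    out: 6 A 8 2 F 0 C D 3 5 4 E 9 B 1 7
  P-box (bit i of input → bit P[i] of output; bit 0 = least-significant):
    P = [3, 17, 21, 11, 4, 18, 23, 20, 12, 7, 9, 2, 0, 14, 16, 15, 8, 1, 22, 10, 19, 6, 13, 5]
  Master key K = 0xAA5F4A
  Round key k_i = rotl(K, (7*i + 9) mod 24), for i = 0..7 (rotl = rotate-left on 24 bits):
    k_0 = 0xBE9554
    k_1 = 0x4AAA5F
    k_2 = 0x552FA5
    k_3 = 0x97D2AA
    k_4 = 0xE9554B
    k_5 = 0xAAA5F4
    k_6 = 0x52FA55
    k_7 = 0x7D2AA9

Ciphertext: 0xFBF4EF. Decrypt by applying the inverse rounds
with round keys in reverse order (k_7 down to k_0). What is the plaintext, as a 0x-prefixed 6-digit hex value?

s_0 = ciphertext = 0xFBF4EF
s_1 = InvRound(s_0, k_7) = 0x311701
s_2 = InvRound(s_1, k_6) = 0x07B2EB
s_3 = InvRound(s_2, k_5) = 0xED97F9
s_4 = InvRound(s_3, k_4) = 0x231085
s_5 = InvRound(s_4, k_3) = 0x23D6B9
s_6 = InvRound(s_5, k_2) = 0xA91CD4
s_7 = InvRound(s_6, k_1) = 0xAB7FAF
s_8 = InvRound(s_7, k_0) = 0xB340DC

0xB340DC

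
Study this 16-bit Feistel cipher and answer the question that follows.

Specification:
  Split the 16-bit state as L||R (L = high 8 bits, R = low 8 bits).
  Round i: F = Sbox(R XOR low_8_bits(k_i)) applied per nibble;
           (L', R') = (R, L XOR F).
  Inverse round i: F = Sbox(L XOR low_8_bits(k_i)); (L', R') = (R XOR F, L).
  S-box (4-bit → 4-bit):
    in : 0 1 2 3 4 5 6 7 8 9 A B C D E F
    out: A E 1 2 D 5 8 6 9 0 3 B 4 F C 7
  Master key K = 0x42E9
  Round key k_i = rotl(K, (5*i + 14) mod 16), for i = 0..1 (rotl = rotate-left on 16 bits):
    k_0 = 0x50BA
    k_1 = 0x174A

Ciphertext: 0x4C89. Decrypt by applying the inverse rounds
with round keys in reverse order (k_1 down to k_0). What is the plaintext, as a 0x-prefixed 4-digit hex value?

0x4721

s_0 = ciphertext = 0x4C89
s_1 = InvRound(s_0, k_1) = 0x214C
s_2 = InvRound(s_1, k_0) = 0x4721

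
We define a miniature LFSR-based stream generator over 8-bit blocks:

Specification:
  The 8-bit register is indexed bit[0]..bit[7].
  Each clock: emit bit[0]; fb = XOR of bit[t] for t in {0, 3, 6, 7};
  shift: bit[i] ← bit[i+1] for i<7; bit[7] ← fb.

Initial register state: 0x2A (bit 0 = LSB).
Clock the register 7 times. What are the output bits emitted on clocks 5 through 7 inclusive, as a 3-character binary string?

reg_0 = 0x2A
clock 1: out=0, reg = 0x95
clock 2: out=1, reg = 0x4A
clock 3: out=0, reg = 0x25
clock 4: out=1, reg = 0x92
clock 5: out=0, reg = 0xC9
clock 6: out=1, reg = 0x64
clock 7: out=0, reg = 0xB2

010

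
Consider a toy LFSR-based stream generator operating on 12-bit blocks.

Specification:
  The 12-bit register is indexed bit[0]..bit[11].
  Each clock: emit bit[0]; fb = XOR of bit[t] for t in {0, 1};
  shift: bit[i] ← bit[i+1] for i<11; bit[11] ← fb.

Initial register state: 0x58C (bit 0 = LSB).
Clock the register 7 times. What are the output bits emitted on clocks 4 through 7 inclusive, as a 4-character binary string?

reg_0 = 0x58C
clock 1: out=0, reg = 0x2C6
clock 2: out=0, reg = 0x963
clock 3: out=1, reg = 0x4B1
clock 4: out=1, reg = 0xA58
clock 5: out=0, reg = 0x52C
clock 6: out=0, reg = 0x296
clock 7: out=0, reg = 0x94B

1000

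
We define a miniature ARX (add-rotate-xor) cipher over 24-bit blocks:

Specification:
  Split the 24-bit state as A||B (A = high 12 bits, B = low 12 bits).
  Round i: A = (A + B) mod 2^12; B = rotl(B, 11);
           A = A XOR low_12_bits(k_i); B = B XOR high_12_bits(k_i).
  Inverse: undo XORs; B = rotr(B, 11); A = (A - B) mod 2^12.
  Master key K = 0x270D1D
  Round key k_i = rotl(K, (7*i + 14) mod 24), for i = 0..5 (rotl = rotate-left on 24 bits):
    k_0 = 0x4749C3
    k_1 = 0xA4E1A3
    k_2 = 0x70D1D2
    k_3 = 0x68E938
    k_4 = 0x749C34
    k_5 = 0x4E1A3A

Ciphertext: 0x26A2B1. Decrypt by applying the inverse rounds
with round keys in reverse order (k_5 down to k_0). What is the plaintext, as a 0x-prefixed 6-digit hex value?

s_0 = ciphertext = 0x26A2B1
s_1 = InvRound(s_0, k_5) = 0xBB0CA0
s_2 = InvRound(s_1, k_4) = 0xFB17D3
s_3 = InvRound(s_2, k_3) = 0x3CF2BA
s_4 = InvRound(s_3, k_2) = 0x6AFB6E
s_5 = InvRound(s_4, k_1) = 0x4CC240
s_6 = InvRound(s_5, k_0) = 0x0A7C68

0x0A7C68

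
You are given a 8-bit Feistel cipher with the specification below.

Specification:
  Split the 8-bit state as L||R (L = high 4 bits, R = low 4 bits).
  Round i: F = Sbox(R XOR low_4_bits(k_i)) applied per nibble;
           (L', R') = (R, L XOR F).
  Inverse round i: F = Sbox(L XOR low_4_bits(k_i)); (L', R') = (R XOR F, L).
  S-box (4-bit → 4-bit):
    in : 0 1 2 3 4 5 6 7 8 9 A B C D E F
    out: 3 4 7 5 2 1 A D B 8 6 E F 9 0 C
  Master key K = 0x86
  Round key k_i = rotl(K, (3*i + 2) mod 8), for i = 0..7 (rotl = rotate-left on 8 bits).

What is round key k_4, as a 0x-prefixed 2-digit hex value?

0xA1

K = 0x86
k_0 = rotl(K, (3*0+2) mod 8) = rotl(K, 2) = 0x1A
k_1 = rotl(K, (3*1+2) mod 8) = rotl(K, 5) = 0xD0
k_2 = rotl(K, (3*2+2) mod 8) = rotl(K, 0) = 0x86
k_3 = rotl(K, (3*3+2) mod 8) = rotl(K, 3) = 0x34
k_4 = rotl(K, (3*4+2) mod 8) = rotl(K, 6) = 0xA1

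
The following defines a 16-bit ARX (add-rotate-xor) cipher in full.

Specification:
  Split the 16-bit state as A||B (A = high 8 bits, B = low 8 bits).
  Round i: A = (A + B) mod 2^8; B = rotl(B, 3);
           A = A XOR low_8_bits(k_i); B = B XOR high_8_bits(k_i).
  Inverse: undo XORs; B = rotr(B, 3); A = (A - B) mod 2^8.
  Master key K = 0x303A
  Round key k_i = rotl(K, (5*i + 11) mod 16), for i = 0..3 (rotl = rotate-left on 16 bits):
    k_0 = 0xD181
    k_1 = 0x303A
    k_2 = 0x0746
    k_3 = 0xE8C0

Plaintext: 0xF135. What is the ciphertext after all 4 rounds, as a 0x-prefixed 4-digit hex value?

0x362C

s_0 = plaintext = 0xF135
s_1 = Round(s_0, k_0) = 0xA778
s_2 = Round(s_1, k_1) = 0x25F3
s_3 = Round(s_2, k_2) = 0x5E98
s_4 = Round(s_3, k_3) = 0x362C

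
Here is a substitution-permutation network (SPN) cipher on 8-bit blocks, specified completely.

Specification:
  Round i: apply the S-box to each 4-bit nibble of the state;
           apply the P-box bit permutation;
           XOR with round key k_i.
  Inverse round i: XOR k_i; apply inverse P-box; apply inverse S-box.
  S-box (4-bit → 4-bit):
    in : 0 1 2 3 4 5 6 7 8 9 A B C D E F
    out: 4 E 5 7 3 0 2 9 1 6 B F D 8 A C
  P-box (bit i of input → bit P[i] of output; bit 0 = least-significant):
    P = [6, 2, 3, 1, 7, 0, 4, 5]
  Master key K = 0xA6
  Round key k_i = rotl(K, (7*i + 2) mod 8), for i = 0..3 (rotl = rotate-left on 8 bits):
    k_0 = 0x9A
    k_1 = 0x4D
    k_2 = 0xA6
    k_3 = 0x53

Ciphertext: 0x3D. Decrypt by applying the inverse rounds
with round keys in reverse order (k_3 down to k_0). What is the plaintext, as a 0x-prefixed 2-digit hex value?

0x35

s_0 = ciphertext = 0x3D
s_1 = InvRound(s_0, k_3) = 0xDB
s_2 = InvRound(s_1, k_2) = 0x13
s_3 = InvRound(s_2, k_1) = 0x0B
s_4 = InvRound(s_3, k_0) = 0x35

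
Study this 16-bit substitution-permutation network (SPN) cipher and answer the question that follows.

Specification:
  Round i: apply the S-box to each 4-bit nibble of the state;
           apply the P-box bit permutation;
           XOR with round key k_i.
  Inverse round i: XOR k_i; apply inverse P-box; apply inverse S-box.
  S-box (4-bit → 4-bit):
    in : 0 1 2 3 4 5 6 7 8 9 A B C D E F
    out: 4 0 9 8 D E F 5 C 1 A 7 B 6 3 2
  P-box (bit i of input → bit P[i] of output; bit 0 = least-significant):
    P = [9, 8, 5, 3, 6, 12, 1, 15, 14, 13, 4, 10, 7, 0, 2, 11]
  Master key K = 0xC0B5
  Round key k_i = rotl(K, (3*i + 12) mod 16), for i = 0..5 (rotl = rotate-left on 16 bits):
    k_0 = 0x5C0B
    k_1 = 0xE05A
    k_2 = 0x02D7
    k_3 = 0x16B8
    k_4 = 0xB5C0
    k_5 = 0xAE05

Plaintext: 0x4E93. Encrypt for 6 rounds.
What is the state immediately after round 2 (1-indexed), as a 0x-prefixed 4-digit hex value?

s_0 = plaintext = 0x4E93
s_1 = Round(s_0, k_0) = 0x34C7
s_2 = Round(s_1, k_1) = 0x3E2A
s_3 = Round(s_2, k_2) = 0xEB9F
s_4 = Round(s_3, k_3) = 0x7769
s_5 = Round(s_4, k_4) = 0x6716
s_6 = Round(s_5, k_5) = 0xE5B8

0x3E2A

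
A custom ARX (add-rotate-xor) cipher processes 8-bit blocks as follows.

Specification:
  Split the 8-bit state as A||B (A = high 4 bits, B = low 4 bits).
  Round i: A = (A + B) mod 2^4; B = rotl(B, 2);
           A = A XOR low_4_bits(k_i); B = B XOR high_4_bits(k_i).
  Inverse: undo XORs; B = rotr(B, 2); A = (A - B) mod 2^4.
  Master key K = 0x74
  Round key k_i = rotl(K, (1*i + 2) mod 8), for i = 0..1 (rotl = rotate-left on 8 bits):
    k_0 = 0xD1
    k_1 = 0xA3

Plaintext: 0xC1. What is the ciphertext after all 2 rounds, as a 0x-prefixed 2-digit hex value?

0x6C

s_0 = plaintext = 0xC1
s_1 = Round(s_0, k_0) = 0xC9
s_2 = Round(s_1, k_1) = 0x6C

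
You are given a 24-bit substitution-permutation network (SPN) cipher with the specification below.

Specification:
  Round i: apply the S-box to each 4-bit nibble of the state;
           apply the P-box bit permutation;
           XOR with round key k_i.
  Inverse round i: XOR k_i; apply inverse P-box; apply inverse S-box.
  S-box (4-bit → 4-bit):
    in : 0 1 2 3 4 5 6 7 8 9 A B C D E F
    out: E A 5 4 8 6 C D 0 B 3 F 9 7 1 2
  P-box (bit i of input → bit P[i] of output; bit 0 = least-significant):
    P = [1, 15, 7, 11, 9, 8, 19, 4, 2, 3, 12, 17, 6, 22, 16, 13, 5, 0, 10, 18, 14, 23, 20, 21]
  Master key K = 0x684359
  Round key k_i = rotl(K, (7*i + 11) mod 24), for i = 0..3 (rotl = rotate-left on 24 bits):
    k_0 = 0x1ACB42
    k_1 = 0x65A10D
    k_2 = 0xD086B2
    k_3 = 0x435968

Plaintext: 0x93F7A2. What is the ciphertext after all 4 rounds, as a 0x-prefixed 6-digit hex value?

s_0 = plaintext = 0x93F7A2
s_1 = Round(s_0, k_0) = 0xF89CC4
s_2 = Round(s_1, k_1) = 0xA78B59
s_3 = Round(s_2, k_2) = 0x5E5B9C
s_4 = Round(s_3, k_3) = 0x904256

0x904256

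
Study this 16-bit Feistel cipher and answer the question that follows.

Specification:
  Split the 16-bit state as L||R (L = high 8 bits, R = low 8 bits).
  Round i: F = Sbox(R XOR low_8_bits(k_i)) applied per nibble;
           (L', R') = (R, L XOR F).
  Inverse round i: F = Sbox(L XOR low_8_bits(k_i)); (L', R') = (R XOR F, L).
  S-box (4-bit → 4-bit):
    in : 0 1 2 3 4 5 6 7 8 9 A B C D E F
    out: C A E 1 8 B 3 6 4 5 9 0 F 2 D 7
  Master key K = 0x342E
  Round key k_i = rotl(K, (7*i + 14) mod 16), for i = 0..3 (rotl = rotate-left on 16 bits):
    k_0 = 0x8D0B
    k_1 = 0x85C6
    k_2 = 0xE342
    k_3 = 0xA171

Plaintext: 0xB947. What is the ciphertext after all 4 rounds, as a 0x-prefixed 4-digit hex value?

0x53D5

s_0 = plaintext = 0xB947
s_1 = Round(s_0, k_0) = 0x4736
s_2 = Round(s_1, k_1) = 0x363B
s_3 = Round(s_2, k_2) = 0x3B53
s_4 = Round(s_3, k_3) = 0x53D5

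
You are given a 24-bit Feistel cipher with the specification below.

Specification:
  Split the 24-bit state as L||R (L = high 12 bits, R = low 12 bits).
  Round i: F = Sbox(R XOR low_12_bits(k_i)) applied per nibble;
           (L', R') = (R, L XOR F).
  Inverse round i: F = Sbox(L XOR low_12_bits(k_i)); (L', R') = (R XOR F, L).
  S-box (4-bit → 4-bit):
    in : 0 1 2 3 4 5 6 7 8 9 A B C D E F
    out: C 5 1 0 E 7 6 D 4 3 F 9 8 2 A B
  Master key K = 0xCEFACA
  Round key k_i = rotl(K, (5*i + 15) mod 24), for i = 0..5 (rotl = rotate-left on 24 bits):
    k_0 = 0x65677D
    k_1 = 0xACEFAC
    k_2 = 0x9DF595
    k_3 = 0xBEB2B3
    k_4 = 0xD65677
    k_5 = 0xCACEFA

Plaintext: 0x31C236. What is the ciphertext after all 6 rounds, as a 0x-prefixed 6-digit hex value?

s_0 = plaintext = 0x31C236
s_1 = Round(s_0, k_0) = 0x2364F5
s_2 = Round(s_1, k_1) = 0x4F5B45
s_3 = Round(s_2, k_2) = 0xB45ED9
s_4 = Round(s_3, k_3) = 0xED932A
s_5 = Round(s_4, k_4) = 0x32A9AB
s_6 = Round(s_5, k_5) = 0x9ABE5F

0x9ABE5F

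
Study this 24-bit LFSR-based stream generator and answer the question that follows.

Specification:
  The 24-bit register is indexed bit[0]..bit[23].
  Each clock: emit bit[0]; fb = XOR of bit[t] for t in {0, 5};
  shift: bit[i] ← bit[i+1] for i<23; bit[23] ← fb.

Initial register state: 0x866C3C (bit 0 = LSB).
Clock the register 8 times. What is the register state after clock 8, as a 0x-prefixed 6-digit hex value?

reg_0 = 0x866C3C
clock 1: out=0, reg = 0xC3361E
clock 2: out=0, reg = 0x619B0F
clock 3: out=1, reg = 0xB0CD87
clock 4: out=1, reg = 0xD866C3
clock 5: out=1, reg = 0xEC3361
clock 6: out=1, reg = 0x7619B0
clock 7: out=0, reg = 0xBB0CD8
clock 8: out=0, reg = 0x5D866C

0x5D866C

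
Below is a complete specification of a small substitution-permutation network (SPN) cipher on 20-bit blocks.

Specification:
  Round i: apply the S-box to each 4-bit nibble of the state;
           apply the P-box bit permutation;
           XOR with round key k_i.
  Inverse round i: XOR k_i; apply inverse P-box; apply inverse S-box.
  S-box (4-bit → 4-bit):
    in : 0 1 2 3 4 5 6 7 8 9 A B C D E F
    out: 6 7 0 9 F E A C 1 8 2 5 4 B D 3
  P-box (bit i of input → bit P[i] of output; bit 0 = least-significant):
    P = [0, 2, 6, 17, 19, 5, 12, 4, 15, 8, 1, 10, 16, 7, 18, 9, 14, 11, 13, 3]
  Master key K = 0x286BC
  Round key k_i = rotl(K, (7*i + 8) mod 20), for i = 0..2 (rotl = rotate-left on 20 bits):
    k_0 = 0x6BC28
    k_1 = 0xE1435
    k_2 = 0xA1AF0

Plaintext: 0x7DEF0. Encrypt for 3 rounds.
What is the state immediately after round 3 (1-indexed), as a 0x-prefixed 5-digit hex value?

0x78D3D

s_0 = plaintext = 0x7DEF0
s_1 = Round(s_0, k_0) = 0xF1AC6
s_2 = Round(s_1, k_1) = 0x94DB1
s_3 = Round(s_2, k_2) = 0x78D3D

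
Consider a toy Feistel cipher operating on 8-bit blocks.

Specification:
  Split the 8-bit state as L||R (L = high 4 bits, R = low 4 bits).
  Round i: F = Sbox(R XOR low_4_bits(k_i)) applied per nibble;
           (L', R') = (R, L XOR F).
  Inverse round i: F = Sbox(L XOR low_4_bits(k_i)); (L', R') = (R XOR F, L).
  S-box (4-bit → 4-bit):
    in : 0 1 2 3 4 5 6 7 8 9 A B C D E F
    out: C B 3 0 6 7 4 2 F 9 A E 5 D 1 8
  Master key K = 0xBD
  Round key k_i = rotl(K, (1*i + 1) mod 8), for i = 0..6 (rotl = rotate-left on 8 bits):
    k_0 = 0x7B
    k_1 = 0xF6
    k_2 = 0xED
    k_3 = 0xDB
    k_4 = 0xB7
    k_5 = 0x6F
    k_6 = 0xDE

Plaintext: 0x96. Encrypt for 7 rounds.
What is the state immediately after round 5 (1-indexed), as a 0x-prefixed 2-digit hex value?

0x9A

s_0 = plaintext = 0x96
s_1 = Round(s_0, k_0) = 0x64
s_2 = Round(s_1, k_1) = 0x45
s_3 = Round(s_2, k_2) = 0x5B
s_4 = Round(s_3, k_3) = 0xB9
s_5 = Round(s_4, k_4) = 0x9A
s_6 = Round(s_5, k_5) = 0xAE
s_7 = Round(s_6, k_6) = 0xE6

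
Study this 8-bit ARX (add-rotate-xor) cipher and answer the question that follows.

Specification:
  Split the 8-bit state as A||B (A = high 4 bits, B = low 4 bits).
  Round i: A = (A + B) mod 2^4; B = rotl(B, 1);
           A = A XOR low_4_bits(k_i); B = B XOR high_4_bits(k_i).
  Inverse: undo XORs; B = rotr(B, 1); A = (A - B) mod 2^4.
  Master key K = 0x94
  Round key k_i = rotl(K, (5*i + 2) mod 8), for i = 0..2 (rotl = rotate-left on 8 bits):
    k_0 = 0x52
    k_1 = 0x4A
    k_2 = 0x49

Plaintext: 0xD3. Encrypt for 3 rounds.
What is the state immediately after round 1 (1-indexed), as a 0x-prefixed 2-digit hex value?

s_0 = plaintext = 0xD3
s_1 = Round(s_0, k_0) = 0x23
s_2 = Round(s_1, k_1) = 0xF2
s_3 = Round(s_2, k_2) = 0x80

0x23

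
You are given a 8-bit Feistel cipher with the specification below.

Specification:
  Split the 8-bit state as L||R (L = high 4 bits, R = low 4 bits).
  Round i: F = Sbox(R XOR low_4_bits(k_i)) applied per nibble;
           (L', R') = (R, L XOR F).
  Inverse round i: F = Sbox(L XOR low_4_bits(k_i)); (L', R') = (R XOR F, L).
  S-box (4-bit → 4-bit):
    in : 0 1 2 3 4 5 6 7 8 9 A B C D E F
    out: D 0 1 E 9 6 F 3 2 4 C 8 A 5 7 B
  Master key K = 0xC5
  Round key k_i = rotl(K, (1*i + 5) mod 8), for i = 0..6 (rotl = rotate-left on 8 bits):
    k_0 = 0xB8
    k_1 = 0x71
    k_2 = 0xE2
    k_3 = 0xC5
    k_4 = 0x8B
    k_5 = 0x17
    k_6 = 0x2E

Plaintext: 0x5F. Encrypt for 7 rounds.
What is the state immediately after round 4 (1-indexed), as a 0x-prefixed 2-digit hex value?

s_0 = plaintext = 0x5F
s_1 = Round(s_0, k_0) = 0xF6
s_2 = Round(s_1, k_1) = 0x6C
s_3 = Round(s_2, k_2) = 0xC1
s_4 = Round(s_3, k_3) = 0x15
s_5 = Round(s_4, k_4) = 0x56
s_6 = Round(s_5, k_5) = 0x65
s_7 = Round(s_6, k_6) = 0x5E

0x15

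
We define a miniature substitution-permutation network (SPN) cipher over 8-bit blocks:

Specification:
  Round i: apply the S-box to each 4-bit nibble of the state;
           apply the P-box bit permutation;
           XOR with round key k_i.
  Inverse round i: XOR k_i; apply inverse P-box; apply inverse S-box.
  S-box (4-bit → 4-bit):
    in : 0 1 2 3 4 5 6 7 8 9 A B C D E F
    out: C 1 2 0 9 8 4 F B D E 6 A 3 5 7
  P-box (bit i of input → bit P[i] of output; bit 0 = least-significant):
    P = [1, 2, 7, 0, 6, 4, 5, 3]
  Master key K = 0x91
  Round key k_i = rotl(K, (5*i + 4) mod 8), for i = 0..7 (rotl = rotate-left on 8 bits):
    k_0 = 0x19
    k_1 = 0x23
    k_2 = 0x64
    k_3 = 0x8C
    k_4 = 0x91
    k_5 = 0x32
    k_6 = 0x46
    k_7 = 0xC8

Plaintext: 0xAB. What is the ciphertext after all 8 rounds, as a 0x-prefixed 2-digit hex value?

s_0 = plaintext = 0xAB
s_1 = Round(s_0, k_0) = 0xA5
s_2 = Round(s_1, k_1) = 0x1A
s_3 = Round(s_2, k_2) = 0xA1
s_4 = Round(s_3, k_3) = 0xB6
s_5 = Round(s_4, k_4) = 0x21
s_6 = Round(s_5, k_5) = 0x20
s_7 = Round(s_6, k_6) = 0xD7
s_8 = Round(s_7, k_7) = 0x1F

0x1F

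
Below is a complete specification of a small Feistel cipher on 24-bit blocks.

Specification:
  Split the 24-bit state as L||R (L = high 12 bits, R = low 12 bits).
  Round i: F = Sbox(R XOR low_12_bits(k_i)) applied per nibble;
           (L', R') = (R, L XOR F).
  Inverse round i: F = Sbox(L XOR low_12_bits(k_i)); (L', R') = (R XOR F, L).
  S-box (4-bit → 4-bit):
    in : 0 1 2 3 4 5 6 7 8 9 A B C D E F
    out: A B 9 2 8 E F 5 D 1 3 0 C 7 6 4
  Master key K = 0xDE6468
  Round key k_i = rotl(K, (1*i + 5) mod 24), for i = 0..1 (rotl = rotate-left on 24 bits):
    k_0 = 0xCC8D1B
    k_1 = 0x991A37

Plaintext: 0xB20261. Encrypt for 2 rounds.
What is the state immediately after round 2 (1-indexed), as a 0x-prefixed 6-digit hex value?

0xF73CE9

s_0 = plaintext = 0xB20261
s_1 = Round(s_0, k_0) = 0x261F73
s_2 = Round(s_1, k_1) = 0xF73CE9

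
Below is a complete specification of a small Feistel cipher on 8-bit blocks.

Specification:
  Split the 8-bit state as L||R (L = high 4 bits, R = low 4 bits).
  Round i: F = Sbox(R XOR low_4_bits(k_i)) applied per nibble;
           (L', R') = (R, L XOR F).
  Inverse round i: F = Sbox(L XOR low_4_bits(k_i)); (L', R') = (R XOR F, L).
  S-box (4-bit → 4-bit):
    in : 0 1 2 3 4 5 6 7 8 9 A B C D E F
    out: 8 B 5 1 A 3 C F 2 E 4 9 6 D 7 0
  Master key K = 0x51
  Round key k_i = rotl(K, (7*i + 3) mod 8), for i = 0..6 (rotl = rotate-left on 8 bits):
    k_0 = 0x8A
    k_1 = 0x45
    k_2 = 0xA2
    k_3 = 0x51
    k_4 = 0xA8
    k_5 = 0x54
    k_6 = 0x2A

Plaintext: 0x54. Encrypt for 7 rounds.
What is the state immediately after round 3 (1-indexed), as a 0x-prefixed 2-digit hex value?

0xBC

s_0 = plaintext = 0x54
s_1 = Round(s_0, k_0) = 0x42
s_2 = Round(s_1, k_1) = 0x2B
s_3 = Round(s_2, k_2) = 0xBC
s_4 = Round(s_3, k_3) = 0xC6
s_5 = Round(s_4, k_4) = 0x6B
s_6 = Round(s_5, k_5) = 0xB6
s_7 = Round(s_6, k_6) = 0x6D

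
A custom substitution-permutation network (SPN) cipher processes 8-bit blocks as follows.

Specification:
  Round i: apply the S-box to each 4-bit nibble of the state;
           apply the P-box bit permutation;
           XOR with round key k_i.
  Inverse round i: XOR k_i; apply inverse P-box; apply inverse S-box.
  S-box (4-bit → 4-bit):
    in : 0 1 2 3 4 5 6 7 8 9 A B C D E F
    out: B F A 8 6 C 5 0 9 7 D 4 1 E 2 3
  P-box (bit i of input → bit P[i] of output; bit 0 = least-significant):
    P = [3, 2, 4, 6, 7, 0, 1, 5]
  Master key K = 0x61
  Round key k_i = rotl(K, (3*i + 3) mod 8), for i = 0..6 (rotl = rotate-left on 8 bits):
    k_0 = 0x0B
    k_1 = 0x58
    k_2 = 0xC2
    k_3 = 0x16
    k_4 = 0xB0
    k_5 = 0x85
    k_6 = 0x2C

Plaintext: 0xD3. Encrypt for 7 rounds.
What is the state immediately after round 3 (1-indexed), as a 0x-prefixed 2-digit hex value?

0x05

s_0 = plaintext = 0xD3
s_1 = Round(s_0, k_0) = 0x68
s_2 = Round(s_1, k_1) = 0x92
s_3 = Round(s_2, k_2) = 0x05
s_4 = Round(s_3, k_3) = 0xE7
s_5 = Round(s_4, k_4) = 0xB1
s_6 = Round(s_5, k_5) = 0xDB
s_7 = Round(s_6, k_6) = 0x1F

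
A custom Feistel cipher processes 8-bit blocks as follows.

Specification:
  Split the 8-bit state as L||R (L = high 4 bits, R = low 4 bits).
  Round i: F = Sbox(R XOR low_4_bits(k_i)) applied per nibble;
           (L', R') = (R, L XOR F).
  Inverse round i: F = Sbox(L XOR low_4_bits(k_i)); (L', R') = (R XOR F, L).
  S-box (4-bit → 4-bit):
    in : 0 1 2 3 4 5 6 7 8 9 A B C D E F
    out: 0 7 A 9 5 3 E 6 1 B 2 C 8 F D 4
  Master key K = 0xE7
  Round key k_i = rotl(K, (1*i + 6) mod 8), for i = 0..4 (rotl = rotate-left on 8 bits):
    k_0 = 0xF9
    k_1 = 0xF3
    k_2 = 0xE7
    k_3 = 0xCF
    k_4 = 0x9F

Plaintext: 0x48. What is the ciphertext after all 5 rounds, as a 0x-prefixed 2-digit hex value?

0x99

s_0 = plaintext = 0x48
s_1 = Round(s_0, k_0) = 0x83
s_2 = Round(s_1, k_1) = 0x38
s_3 = Round(s_2, k_2) = 0x87
s_4 = Round(s_3, k_3) = 0x79
s_5 = Round(s_4, k_4) = 0x99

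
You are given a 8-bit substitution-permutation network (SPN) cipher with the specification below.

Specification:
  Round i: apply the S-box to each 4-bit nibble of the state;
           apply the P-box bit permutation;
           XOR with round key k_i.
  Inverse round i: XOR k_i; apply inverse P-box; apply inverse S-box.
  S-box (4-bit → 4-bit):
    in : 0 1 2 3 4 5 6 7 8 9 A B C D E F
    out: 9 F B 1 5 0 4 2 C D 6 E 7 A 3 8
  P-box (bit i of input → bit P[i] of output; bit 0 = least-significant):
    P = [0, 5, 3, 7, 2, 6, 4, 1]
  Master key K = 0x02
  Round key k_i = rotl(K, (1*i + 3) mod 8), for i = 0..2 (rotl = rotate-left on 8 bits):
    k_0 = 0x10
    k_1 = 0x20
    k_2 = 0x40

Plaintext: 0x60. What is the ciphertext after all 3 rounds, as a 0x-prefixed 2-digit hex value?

s_0 = plaintext = 0x60
s_1 = Round(s_0, k_0) = 0x81
s_2 = Round(s_1, k_1) = 0x9B
s_3 = Round(s_2, k_2) = 0xFE

0xFE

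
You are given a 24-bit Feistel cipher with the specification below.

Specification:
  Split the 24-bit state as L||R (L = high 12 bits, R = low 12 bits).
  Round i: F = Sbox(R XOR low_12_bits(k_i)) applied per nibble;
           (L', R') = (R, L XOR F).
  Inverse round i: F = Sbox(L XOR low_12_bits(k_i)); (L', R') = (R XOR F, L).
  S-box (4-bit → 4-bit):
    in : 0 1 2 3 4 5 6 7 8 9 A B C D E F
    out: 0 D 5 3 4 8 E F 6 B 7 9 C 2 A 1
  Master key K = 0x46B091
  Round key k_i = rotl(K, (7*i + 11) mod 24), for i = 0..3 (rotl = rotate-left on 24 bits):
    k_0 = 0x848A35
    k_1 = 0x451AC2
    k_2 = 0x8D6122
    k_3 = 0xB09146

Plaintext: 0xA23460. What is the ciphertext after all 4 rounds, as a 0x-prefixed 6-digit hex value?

s_0 = plaintext = 0xA23460
s_1 = Round(s_0, k_0) = 0x4600AB
s_2 = Round(s_1, k_1) = 0x0AB38B
s_3 = Round(s_2, k_2) = 0x38B5D0
s_4 = Round(s_3, k_3) = 0x5D0735

0x5D0735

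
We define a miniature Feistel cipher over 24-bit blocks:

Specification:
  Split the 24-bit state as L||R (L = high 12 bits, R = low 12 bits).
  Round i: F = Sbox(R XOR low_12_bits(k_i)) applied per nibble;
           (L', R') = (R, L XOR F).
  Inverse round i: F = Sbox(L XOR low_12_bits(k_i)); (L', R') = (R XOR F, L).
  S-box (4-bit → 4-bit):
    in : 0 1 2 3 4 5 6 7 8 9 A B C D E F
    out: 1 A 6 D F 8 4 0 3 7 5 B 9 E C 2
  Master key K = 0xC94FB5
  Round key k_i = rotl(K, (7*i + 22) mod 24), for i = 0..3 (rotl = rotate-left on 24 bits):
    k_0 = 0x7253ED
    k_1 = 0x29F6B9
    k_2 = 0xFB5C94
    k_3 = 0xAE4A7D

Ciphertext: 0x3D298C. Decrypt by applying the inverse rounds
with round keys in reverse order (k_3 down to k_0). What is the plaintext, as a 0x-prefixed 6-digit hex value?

0x4D53A2

s_0 = ciphertext = 0x3D298C
s_1 = InvRound(s_0, k_3) = 0xEDE3D2
s_2 = InvRound(s_1, k_2) = 0x527EDE
s_3 = InvRound(s_2, k_1) = 0x3A2527
s_4 = InvRound(s_3, k_0) = 0x4D53A2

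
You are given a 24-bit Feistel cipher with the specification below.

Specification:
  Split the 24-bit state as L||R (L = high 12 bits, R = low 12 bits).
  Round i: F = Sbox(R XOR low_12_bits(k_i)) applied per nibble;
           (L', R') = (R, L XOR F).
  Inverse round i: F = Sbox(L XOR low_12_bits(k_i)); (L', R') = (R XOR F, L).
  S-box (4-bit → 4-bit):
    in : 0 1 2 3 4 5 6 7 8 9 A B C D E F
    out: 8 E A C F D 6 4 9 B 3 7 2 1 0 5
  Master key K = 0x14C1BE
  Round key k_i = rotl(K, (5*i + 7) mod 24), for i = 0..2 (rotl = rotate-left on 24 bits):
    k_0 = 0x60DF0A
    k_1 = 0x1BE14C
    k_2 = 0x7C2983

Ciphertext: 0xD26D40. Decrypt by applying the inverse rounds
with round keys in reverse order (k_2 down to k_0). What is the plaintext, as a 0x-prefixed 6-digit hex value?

s_0 = ciphertext = 0xD26D40
s_1 = InvRound(s_0, k_2) = 0x27DD26
s_2 = InvRound(s_1, k_1) = 0x1E827D
s_3 = InvRound(s_2, k_0) = 0x2771E8

0x2771E8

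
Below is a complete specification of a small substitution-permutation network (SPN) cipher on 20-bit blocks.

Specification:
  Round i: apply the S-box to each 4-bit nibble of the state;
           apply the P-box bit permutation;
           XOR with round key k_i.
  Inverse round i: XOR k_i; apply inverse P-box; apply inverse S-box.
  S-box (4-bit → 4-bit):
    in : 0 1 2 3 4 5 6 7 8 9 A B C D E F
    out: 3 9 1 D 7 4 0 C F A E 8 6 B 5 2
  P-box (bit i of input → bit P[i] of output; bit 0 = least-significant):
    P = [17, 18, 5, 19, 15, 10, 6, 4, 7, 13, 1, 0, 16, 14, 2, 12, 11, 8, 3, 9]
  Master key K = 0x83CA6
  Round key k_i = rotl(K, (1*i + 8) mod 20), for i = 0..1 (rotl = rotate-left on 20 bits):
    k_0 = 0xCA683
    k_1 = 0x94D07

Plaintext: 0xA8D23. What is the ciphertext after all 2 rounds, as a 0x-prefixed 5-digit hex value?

s_0 = plaintext = 0xA8D23
s_1 = Round(s_0, k_0) = 0x7552E
s_2 = Round(s_1, k_1) = 0xBCF29

0xBCF29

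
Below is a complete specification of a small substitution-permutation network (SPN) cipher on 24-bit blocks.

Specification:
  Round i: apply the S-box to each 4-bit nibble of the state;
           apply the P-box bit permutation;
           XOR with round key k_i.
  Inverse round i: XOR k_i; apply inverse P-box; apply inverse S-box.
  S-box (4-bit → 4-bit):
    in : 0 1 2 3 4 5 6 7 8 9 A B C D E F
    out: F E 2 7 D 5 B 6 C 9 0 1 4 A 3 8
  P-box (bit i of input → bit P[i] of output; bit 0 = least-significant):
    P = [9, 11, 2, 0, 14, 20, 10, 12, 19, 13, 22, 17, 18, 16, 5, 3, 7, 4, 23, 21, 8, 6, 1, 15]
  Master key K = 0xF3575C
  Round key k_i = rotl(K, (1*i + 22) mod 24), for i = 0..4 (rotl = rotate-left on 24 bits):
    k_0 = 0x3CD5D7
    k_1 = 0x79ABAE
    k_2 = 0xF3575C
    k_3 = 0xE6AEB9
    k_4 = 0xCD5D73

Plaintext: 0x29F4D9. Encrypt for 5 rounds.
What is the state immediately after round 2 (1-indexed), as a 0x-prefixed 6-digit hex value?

s_0 = plaintext = 0x29F4D9
s_1 = Round(s_0, k_0) = 0x46C71E
s_2 = Round(s_1, k_1) = 0x09141C
s_3 = Round(s_2, k_2) = 0x88C2B2
s_4 = Round(s_3, k_3) = 0x46469B
s_5 = Round(s_4, k_4) = 0xE3AEC9

0x09141C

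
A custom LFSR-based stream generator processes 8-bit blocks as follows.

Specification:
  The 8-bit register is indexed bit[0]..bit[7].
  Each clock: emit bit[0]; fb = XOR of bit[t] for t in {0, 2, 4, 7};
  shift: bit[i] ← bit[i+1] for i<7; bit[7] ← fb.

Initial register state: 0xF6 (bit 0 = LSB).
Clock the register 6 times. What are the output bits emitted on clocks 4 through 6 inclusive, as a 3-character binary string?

reg_0 = 0xF6
clock 1: out=0, reg = 0xFB
clock 2: out=1, reg = 0xFD
clock 3: out=1, reg = 0x7E
clock 4: out=0, reg = 0x3F
clock 5: out=1, reg = 0x9F
clock 6: out=1, reg = 0x4F

011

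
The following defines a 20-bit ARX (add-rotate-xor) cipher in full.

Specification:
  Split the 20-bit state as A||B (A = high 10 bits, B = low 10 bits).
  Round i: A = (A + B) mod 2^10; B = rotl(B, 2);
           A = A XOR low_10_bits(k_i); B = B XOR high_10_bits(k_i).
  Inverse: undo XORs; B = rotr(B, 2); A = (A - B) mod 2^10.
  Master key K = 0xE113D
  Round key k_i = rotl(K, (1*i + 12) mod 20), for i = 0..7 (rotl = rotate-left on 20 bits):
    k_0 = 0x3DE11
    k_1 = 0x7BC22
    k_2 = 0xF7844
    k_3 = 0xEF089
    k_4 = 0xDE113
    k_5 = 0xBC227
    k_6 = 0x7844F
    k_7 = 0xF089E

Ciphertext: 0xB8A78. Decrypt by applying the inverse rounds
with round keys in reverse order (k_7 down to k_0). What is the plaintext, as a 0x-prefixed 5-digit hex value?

s_0 = ciphertext = 0xB8A78
s_1 = InvRound(s_0, k_7) = 0x03A6E
s_2 = InvRound(s_1, k_6) = 0x17BE3
s_3 = InvRound(s_2, k_5) = 0xCD744
s_4 = InvRound(s_3, k_4) = 0x85C0F
s_5 = InvRound(s_4, k_3) = 0xACBEC
s_6 = InvRound(s_5, k_2) = 0x3AA0C
s_7 = InvRound(s_6, k_1) = 0x343F8
s_8 = InvRound(s_7, k_0) = 0xBFBC3

0xBFBC3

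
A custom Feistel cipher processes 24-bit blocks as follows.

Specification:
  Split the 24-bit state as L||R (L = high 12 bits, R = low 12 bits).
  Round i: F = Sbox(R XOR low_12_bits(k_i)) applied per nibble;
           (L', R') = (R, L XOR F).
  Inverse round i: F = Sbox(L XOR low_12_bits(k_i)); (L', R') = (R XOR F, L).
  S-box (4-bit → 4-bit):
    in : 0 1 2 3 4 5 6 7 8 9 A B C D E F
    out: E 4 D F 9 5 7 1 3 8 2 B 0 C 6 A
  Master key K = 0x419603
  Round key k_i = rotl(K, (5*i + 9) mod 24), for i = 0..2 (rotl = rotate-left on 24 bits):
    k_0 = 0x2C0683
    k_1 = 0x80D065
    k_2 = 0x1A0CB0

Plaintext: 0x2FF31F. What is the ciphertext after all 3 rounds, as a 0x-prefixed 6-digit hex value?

s_0 = plaintext = 0x2FF31F
s_1 = Round(s_0, k_0) = 0x31F77F
s_2 = Round(s_1, k_1) = 0x77F25D
s_3 = Round(s_2, k_2) = 0x25D113

0x25D113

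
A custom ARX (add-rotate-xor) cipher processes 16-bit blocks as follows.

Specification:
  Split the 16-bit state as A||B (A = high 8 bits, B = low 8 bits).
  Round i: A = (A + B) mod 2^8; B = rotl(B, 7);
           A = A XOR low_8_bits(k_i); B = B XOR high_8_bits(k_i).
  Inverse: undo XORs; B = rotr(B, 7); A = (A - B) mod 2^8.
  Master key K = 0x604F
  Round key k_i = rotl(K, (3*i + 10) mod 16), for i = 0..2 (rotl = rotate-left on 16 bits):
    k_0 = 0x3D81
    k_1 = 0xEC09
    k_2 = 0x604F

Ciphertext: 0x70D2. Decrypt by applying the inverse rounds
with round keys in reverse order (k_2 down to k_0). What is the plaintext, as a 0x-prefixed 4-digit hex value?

0xE55C

s_0 = ciphertext = 0x70D2
s_1 = InvRound(s_0, k_2) = 0xDA65
s_2 = InvRound(s_1, k_1) = 0xC013
s_3 = InvRound(s_2, k_0) = 0xE55C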